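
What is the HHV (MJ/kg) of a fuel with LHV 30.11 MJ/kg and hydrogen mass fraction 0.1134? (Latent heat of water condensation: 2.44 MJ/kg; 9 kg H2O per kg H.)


HHV = LHV + H_frac * 9 * 2.44
= 30.11 + 0.1134 * 9 * 2.44
= 32.6003 MJ/kg

32.6003 MJ/kg


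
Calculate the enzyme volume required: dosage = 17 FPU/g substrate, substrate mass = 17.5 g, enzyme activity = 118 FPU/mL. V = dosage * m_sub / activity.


V = dosage * m_sub / activity
V = 17 * 17.5 / 118
V = 2.5212 mL

2.5212 mL


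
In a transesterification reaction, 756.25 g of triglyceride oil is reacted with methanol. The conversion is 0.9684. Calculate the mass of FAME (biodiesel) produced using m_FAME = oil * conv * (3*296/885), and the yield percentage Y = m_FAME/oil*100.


m_FAME = oil * conv * (3 * 296 / 885) = oil * conv * (888/885)
= 756.25 * 0.9684 * 888 / 885
= 734.8351 g
Y = m_FAME / oil * 100 = conv * (888/885) * 100
= 0.9684 * 888 / 885 * 100
= 97.17%

734.8351 g FAME; Y = 97.17%


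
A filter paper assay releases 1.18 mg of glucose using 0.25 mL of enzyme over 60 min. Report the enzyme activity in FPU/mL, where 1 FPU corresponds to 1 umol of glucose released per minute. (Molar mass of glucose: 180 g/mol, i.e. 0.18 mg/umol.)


Activity = glucose_mg / (0.18 mg/umol * V_mL * t_min)
= 1.18 / (0.18 * 0.25 * 60)
= 0.4370 FPU/mL

0.4370 FPU/mL


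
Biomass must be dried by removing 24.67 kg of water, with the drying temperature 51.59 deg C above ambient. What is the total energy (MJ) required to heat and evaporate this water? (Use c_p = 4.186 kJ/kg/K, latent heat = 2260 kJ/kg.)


E = m_water * (4.186 * dT + 2260) / 1000
= 24.67 * (4.186 * 51.59 + 2260) / 1000
= 61.0818 MJ

61.0818 MJ


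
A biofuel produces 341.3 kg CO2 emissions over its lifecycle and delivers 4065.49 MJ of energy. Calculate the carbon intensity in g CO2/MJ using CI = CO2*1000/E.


CI = CO2 * 1000 / E
= 341.3 * 1000 / 4065.49
= 83.9505 g CO2/MJ

83.9505 g CO2/MJ


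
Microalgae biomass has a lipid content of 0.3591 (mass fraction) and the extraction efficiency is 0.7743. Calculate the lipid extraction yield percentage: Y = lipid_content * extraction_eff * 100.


Y = lipid_content * extraction_eff * 100
= 0.3591 * 0.7743 * 100
= 27.8051%

27.8051%


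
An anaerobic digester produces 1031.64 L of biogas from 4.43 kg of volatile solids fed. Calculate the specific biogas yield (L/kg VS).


Y = V / VS
= 1031.64 / 4.43
= 232.8758 L/kg VS

232.8758 L/kg VS


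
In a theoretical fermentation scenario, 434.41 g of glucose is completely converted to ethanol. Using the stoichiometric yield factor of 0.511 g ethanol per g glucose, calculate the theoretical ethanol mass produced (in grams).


Theoretical ethanol yield: m_EtOH = 0.511 * m_glucose
m_EtOH = 0.511 * 434.41 = 221.9835 g

221.9835 g


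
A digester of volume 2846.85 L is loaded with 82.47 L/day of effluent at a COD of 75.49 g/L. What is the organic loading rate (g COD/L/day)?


OLR = Q * S / V
= 82.47 * 75.49 / 2846.85
= 2.1869 g/L/day

2.1869 g/L/day


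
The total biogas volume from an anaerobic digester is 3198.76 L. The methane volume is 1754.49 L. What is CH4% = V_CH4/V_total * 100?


CH4% = V_CH4 / V_total * 100
= 1754.49 / 3198.76 * 100
= 54.8491%

54.8491%


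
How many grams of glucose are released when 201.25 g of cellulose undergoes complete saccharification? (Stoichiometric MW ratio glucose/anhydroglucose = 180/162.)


glucose = cellulose * 180/162
= 201.25 * 180/162
= 223.6111 g

223.6111 g


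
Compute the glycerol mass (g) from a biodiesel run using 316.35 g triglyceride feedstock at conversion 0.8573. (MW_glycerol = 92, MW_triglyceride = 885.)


glycerol = oil * conv * (92/885)
= 316.35 * 0.8573 * 92 / 885
= 28.1933 g

28.1933 g


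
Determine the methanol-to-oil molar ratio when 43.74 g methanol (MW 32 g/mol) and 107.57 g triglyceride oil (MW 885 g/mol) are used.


Molar ratio = n_MeOH / n_oil = (MeOH/32) / (oil/885) = (MeOH * 885) / (32 * oil)
= (43.74 * 885) / (32 * 107.57)
= 11.2456

11.2456


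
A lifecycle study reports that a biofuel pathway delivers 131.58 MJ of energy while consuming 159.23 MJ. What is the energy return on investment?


EROI = E_out / E_in
= 131.58 / 159.23
= 0.8264

0.8264


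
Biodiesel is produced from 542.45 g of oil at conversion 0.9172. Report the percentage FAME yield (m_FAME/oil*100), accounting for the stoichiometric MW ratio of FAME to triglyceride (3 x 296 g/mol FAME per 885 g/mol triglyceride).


m_FAME = oil * conv * (3 * 296 / 885) = oil * conv * (888/885)
= 542.45 * 0.9172 * 888 / 885
= 499.2217 g
Y = m_FAME / oil * 100 = conv * (888/885) * 100
= 0.9172 * 888 / 885 * 100
= 92.03%

92.03%


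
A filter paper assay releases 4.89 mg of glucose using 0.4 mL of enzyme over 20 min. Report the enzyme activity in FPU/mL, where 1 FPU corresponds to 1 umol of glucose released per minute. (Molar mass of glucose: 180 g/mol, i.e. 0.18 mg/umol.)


Activity = glucose_mg / (0.18 mg/umol * V_mL * t_min)
= 4.89 / (0.18 * 0.4 * 20)
= 3.3958 FPU/mL

3.3958 FPU/mL


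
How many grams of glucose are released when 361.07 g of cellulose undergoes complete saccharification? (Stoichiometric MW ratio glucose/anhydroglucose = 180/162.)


glucose = cellulose * 180/162
= 361.07 * 180/162
= 401.1889 g

401.1889 g


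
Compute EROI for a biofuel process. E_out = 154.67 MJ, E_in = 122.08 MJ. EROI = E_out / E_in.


EROI = E_out / E_in
= 154.67 / 122.08
= 1.2670

1.2670


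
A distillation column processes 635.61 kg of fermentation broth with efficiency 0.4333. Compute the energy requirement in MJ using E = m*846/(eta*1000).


E = m * 846 / (eta * 1000)
= 635.61 * 846 / (0.4333 * 1000)
= 1241.0018 MJ

1241.0018 MJ


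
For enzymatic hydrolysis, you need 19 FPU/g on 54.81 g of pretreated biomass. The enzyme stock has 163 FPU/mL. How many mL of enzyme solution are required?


V = dosage * m_sub / activity
V = 19 * 54.81 / 163
V = 6.3889 mL

6.3889 mL


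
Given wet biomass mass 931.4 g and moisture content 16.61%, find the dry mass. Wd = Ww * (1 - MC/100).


Wd = Ww * (1 - MC/100)
= 931.4 * (1 - 16.61/100)
= 776.6945 g

776.6945 g


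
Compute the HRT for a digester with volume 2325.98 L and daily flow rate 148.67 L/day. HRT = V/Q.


HRT = V / Q
= 2325.98 / 148.67
= 15.6453 days

15.6453 days


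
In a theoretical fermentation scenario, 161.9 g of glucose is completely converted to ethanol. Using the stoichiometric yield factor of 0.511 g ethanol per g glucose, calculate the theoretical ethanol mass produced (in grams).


Theoretical ethanol yield: m_EtOH = 0.511 * m_glucose
m_EtOH = 0.511 * 161.9 = 82.7309 g

82.7309 g


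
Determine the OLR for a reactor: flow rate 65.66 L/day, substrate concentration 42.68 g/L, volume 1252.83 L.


OLR = Q * S / V
= 65.66 * 42.68 / 1252.83
= 2.2368 g/L/day

2.2368 g/L/day


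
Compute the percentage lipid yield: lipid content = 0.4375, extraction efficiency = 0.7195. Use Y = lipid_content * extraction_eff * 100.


Y = lipid_content * extraction_eff * 100
= 0.4375 * 0.7195 * 100
= 31.4781%

31.4781%


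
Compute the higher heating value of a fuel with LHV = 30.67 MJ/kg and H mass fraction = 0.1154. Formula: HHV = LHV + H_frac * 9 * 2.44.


HHV = LHV + H_frac * 9 * 2.44
= 30.67 + 0.1154 * 9 * 2.44
= 33.2042 MJ/kg

33.2042 MJ/kg


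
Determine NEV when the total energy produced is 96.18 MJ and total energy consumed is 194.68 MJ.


NEV = E_out - E_in
= 96.18 - 194.68
= -98.5000 MJ

-98.5000 MJ


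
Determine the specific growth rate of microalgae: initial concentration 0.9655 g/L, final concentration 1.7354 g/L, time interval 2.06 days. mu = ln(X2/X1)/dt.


mu = ln(X2/X1) / dt
= ln(1.7354/0.9655) / 2.06
= 0.2846 per day

0.2846 per day


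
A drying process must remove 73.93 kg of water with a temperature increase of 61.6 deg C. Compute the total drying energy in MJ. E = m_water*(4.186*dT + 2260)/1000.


E = m_water * (4.186 * dT + 2260) / 1000
= 73.93 * (4.186 * 61.6 + 2260) / 1000
= 186.1452 MJ

186.1452 MJ


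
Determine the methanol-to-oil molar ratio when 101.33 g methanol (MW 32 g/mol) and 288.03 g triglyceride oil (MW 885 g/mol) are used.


Molar ratio = n_MeOH / n_oil = (MeOH/32) / (oil/885) = (MeOH * 885) / (32 * oil)
= (101.33 * 885) / (32 * 288.03)
= 9.7296

9.7296


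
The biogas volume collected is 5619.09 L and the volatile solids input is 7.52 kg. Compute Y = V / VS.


Y = V / VS
= 5619.09 / 7.52
= 747.2194 L/kg VS

747.2194 L/kg VS


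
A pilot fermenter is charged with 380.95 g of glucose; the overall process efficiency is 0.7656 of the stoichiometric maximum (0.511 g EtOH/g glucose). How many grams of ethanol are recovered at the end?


Actual ethanol: m = 0.511 * 380.95 * 0.7656
m = 149.0359 g

149.0359 g


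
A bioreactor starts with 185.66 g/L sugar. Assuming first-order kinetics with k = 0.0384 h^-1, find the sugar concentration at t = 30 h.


S = S0 * exp(-k * t)
S = 185.66 * exp(-0.0384 * 30)
S = 58.6693 g/L

58.6693 g/L


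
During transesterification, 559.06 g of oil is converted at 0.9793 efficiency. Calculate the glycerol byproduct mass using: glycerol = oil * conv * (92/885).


glycerol = oil * conv * (92/885)
= 559.06 * 0.9793 * 92 / 885
= 56.9140 g

56.9140 g


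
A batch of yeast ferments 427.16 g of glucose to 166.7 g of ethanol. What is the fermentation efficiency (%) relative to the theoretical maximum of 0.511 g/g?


Fermentation efficiency = (actual / (0.511 * glucose)) * 100
= (166.7 / (0.511 * 427.16)) * 100
= 76.3702%

76.3702%


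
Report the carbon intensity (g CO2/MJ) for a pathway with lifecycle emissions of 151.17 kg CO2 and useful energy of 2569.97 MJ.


CI = CO2 * 1000 / E
= 151.17 * 1000 / 2569.97
= 58.8217 g CO2/MJ

58.8217 g CO2/MJ


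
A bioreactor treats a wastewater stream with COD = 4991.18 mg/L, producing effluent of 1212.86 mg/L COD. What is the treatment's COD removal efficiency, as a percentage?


eta = (COD_in - COD_out) / COD_in * 100
= (4991.18 - 1212.86) / 4991.18 * 100
= 75.6999%

75.6999%


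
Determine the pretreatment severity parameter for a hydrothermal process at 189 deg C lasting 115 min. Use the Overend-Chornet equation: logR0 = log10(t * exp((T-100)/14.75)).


logR0 = log10(t * exp((T - 100) / 14.75))
= log10(115 * exp((189 - 100) / 14.75))
= 4.6812

4.6812


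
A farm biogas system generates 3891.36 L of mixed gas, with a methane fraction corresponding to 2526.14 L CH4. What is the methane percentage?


CH4% = V_CH4 / V_total * 100
= 2526.14 / 3891.36 * 100
= 64.9166%

64.9166%


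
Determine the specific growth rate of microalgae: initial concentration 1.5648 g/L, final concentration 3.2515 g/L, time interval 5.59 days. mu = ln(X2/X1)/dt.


mu = ln(X2/X1) / dt
= ln(3.2515/1.5648) / 5.59
= 0.1308 per day

0.1308 per day


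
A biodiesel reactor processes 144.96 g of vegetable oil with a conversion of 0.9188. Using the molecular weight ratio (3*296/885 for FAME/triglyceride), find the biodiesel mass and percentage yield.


m_FAME = oil * conv * (3 * 296 / 885) = oil * conv * (888/885)
= 144.96 * 0.9188 * 888 / 885
= 133.6407 g
Y = m_FAME / oil * 100 = conv * (888/885) * 100
= 0.9188 * 888 / 885 * 100
= 92.19%

133.6407 g FAME; Y = 92.19%


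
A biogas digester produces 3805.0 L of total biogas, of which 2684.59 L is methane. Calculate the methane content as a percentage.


CH4% = V_CH4 / V_total * 100
= 2684.59 / 3805.0 * 100
= 70.5543%

70.5543%


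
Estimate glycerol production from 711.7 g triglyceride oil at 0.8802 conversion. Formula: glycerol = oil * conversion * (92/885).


glycerol = oil * conv * (92/885)
= 711.7 * 0.8802 * 92 / 885
= 65.1213 g

65.1213 g


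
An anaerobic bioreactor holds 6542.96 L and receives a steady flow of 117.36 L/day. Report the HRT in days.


HRT = V / Q
= 6542.96 / 117.36
= 55.7512 days

55.7512 days


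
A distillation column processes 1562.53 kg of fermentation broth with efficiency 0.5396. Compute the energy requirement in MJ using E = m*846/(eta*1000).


E = m * 846 / (eta * 1000)
= 1562.53 * 846 / (0.5396 * 1000)
= 2449.7783 MJ

2449.7783 MJ


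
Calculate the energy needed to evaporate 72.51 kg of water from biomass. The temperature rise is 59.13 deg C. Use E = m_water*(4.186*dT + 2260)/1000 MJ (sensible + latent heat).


E = m_water * (4.186 * dT + 2260) / 1000
= 72.51 * (4.186 * 59.13 + 2260) / 1000
= 181.8201 MJ

181.8201 MJ


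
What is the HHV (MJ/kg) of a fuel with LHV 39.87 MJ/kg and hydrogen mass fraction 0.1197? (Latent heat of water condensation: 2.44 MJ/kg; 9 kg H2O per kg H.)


HHV = LHV + H_frac * 9 * 2.44
= 39.87 + 0.1197 * 9 * 2.44
= 42.4986 MJ/kg

42.4986 MJ/kg


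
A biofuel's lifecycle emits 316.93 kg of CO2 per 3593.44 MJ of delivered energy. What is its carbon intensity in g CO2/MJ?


CI = CO2 * 1000 / E
= 316.93 * 1000 / 3593.44
= 88.1968 g CO2/MJ

88.1968 g CO2/MJ


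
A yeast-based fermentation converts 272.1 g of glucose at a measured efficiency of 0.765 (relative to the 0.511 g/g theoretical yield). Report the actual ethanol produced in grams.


Actual ethanol: m = 0.511 * 272.1 * 0.765
m = 106.3680 g

106.3680 g


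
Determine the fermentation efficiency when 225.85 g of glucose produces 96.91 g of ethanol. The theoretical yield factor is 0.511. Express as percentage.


Fermentation efficiency = (actual / (0.511 * glucose)) * 100
= (96.91 / (0.511 * 225.85)) * 100
= 83.9707%

83.9707%


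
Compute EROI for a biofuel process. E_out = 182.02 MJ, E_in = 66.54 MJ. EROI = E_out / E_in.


EROI = E_out / E_in
= 182.02 / 66.54
= 2.7355

2.7355


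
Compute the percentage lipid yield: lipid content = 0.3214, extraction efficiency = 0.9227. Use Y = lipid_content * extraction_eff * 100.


Y = lipid_content * extraction_eff * 100
= 0.3214 * 0.9227 * 100
= 29.6556%

29.6556%


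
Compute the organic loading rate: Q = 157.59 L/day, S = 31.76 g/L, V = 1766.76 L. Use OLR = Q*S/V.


OLR = Q * S / V
= 157.59 * 31.76 / 1766.76
= 2.8329 g/L/day

2.8329 g/L/day


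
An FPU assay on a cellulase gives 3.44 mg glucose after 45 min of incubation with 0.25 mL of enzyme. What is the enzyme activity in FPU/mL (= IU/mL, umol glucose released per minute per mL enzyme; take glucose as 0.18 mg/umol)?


Activity = glucose_mg / (0.18 mg/umol * V_mL * t_min)
= 3.44 / (0.18 * 0.25 * 45)
= 1.6988 FPU/mL

1.6988 FPU/mL


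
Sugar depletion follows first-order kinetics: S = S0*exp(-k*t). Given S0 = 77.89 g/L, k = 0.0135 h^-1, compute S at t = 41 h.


S = S0 * exp(-k * t)
S = 77.89 * exp(-0.0135 * 41)
S = 44.7816 g/L

44.7816 g/L


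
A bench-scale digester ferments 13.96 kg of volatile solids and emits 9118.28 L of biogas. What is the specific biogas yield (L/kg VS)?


Y = V / VS
= 9118.28 / 13.96
= 653.1719 L/kg VS

653.1719 L/kg VS


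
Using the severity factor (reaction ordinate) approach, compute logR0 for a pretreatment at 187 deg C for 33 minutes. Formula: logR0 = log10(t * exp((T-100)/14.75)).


logR0 = log10(t * exp((T - 100) / 14.75))
= log10(33 * exp((187 - 100) / 14.75))
= 4.0801

4.0801


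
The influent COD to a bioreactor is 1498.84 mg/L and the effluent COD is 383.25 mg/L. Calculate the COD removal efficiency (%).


eta = (COD_in - COD_out) / COD_in * 100
= (1498.84 - 383.25) / 1498.84 * 100
= 74.4302%

74.4302%


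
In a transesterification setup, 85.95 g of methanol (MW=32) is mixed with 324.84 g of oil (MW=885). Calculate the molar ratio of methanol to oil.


Molar ratio = n_MeOH / n_oil = (MeOH/32) / (oil/885) = (MeOH * 885) / (32 * oil)
= (85.95 * 885) / (32 * 324.84)
= 7.3176

7.3176


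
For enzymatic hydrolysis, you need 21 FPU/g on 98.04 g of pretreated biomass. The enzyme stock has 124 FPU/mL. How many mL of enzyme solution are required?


V = dosage * m_sub / activity
V = 21 * 98.04 / 124
V = 16.6035 mL

16.6035 mL


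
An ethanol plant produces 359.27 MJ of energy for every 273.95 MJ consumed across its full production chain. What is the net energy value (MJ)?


NEV = E_out - E_in
= 359.27 - 273.95
= 85.3200 MJ

85.3200 MJ


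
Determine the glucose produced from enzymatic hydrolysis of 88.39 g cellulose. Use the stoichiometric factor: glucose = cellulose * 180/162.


glucose = cellulose * 180/162
= 88.39 * 180/162
= 98.2111 g

98.2111 g


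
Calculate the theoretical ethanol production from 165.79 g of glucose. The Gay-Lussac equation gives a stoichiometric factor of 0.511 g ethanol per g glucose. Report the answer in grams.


Theoretical ethanol yield: m_EtOH = 0.511 * m_glucose
m_EtOH = 0.511 * 165.79 = 84.7187 g

84.7187 g


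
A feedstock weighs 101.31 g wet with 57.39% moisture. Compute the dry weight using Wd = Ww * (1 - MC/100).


Wd = Ww * (1 - MC/100)
= 101.31 * (1 - 57.39/100)
= 43.1682 g

43.1682 g


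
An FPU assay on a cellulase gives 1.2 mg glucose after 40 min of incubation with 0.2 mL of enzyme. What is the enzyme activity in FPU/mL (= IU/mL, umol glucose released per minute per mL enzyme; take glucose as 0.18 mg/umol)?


Activity = glucose_mg / (0.18 mg/umol * V_mL * t_min)
= 1.2 / (0.18 * 0.2 * 40)
= 0.8333 FPU/mL

0.8333 FPU/mL


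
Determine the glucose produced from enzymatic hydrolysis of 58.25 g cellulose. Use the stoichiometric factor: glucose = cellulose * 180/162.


glucose = cellulose * 180/162
= 58.25 * 180/162
= 64.7222 g

64.7222 g


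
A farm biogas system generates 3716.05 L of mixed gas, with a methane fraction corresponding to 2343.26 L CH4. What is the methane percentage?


CH4% = V_CH4 / V_total * 100
= 2343.26 / 3716.05 * 100
= 63.0578%

63.0578%


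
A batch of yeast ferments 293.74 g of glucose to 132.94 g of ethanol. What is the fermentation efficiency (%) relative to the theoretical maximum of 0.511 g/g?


Fermentation efficiency = (actual / (0.511 * glucose)) * 100
= (132.94 / (0.511 * 293.74)) * 100
= 88.5669%

88.5669%


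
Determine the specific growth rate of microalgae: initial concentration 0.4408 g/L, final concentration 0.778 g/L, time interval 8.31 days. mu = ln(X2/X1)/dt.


mu = ln(X2/X1) / dt
= ln(0.778/0.4408) / 8.31
= 0.0684 per day

0.0684 per day


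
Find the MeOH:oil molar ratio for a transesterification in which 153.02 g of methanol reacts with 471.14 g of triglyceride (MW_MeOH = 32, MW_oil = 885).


Molar ratio = n_MeOH / n_oil = (MeOH/32) / (oil/885) = (MeOH * 885) / (32 * oil)
= (153.02 * 885) / (32 * 471.14)
= 8.9824

8.9824


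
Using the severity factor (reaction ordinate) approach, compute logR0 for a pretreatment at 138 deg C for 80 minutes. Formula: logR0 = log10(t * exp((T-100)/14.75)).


logR0 = log10(t * exp((T - 100) / 14.75))
= log10(80 * exp((138 - 100) / 14.75))
= 3.0220

3.0220


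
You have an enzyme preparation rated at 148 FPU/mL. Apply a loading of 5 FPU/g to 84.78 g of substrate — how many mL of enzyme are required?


V = dosage * m_sub / activity
V = 5 * 84.78 / 148
V = 2.8642 mL

2.8642 mL


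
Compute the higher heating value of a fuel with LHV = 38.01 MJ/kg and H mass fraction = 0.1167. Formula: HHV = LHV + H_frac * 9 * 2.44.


HHV = LHV + H_frac * 9 * 2.44
= 38.01 + 0.1167 * 9 * 2.44
= 40.5727 MJ/kg

40.5727 MJ/kg


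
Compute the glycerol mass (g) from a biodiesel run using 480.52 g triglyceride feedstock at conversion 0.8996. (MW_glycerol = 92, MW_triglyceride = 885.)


glycerol = oil * conv * (92/885)
= 480.52 * 0.8996 * 92 / 885
= 44.9371 g

44.9371 g


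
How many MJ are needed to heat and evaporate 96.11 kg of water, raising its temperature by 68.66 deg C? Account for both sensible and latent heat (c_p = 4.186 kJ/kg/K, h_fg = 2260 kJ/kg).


E = m_water * (4.186 * dT + 2260) / 1000
= 96.11 * (4.186 * 68.66 + 2260) / 1000
= 244.8316 MJ

244.8316 MJ


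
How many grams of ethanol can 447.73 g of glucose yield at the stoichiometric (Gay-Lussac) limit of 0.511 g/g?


Theoretical ethanol yield: m_EtOH = 0.511 * m_glucose
m_EtOH = 0.511 * 447.73 = 228.7900 g

228.7900 g


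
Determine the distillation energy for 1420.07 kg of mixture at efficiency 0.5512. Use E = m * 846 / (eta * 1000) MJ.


E = m * 846 / (eta * 1000)
= 1420.07 * 846 / (0.5512 * 1000)
= 2179.5704 MJ

2179.5704 MJ


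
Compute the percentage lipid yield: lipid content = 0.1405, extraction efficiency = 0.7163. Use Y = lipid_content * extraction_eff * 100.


Y = lipid_content * extraction_eff * 100
= 0.1405 * 0.7163 * 100
= 10.0640%

10.0640%


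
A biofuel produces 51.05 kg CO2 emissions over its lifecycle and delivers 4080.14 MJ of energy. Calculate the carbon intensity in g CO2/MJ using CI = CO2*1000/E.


CI = CO2 * 1000 / E
= 51.05 * 1000 / 4080.14
= 12.5118 g CO2/MJ

12.5118 g CO2/MJ


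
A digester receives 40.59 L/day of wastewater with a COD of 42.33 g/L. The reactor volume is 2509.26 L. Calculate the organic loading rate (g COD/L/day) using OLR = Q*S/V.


OLR = Q * S / V
= 40.59 * 42.33 / 2509.26
= 0.6847 g/L/day

0.6847 g/L/day


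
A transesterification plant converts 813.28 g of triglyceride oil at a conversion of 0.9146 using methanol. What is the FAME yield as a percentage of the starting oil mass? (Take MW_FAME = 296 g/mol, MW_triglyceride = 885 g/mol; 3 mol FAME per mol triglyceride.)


m_FAME = oil * conv * (3 * 296 / 885) = oil * conv * (888/885)
= 813.28 * 0.9146 * 888 / 885
= 746.3473 g
Y = m_FAME / oil * 100 = conv * (888/885) * 100
= 0.9146 * 888 / 885 * 100
= 91.77%

91.77%


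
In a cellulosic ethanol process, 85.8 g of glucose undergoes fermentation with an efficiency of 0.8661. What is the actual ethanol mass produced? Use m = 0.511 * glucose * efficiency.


Actual ethanol: m = 0.511 * 85.8 * 0.8661
m = 37.9731 g

37.9731 g


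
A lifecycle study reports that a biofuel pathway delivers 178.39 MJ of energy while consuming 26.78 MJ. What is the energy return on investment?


EROI = E_out / E_in
= 178.39 / 26.78
= 6.6613

6.6613


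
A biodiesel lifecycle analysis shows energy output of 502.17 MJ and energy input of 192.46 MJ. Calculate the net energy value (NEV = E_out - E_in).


NEV = E_out - E_in
= 502.17 - 192.46
= 309.7100 MJ

309.7100 MJ


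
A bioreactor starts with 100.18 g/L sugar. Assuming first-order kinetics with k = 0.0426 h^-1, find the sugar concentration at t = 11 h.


S = S0 * exp(-k * t)
S = 100.18 * exp(-0.0426 * 11)
S = 62.7004 g/L

62.7004 g/L


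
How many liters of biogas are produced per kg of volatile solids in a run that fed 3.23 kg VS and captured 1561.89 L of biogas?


Y = V / VS
= 1561.89 / 3.23
= 483.5573 L/kg VS

483.5573 L/kg VS


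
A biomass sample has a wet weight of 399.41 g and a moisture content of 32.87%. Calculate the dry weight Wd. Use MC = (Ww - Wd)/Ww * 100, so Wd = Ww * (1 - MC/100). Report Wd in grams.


Wd = Ww * (1 - MC/100)
= 399.41 * (1 - 32.87/100)
= 268.1239 g

268.1239 g


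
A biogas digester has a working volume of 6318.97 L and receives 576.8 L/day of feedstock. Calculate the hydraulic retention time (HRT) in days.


HRT = V / Q
= 6318.97 / 576.8
= 10.9552 days

10.9552 days


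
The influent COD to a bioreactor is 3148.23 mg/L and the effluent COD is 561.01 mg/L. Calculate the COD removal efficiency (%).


eta = (COD_in - COD_out) / COD_in * 100
= (3148.23 - 561.01) / 3148.23 * 100
= 82.1801%

82.1801%


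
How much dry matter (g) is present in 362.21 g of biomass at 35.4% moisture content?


Wd = Ww * (1 - MC/100)
= 362.21 * (1 - 35.4/100)
= 233.9877 g

233.9877 g


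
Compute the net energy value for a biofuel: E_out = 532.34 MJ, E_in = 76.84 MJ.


NEV = E_out - E_in
= 532.34 - 76.84
= 455.5000 MJ

455.5000 MJ


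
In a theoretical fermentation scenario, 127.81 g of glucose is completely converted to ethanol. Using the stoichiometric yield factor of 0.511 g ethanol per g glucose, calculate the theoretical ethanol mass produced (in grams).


Theoretical ethanol yield: m_EtOH = 0.511 * m_glucose
m_EtOH = 0.511 * 127.81 = 65.3109 g

65.3109 g


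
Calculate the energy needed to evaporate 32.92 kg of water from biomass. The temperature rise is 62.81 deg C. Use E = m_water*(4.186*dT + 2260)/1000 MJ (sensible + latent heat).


E = m_water * (4.186 * dT + 2260) / 1000
= 32.92 * (4.186 * 62.81 + 2260) / 1000
= 83.0546 MJ

83.0546 MJ


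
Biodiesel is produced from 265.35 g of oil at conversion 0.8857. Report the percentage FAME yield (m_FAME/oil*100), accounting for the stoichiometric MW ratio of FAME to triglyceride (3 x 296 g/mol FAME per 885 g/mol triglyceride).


m_FAME = oil * conv * (3 * 296 / 885) = oil * conv * (888/885)
= 265.35 * 0.8857 * 888 / 885
= 235.8172 g
Y = m_FAME / oil * 100 = conv * (888/885) * 100
= 0.8857 * 888 / 885 * 100
= 88.87%

88.87%


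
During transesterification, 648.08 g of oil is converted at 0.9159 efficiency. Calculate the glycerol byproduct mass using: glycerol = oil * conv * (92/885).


glycerol = oil * conv * (92/885)
= 648.08 * 0.9159 * 92 / 885
= 61.7051 g

61.7051 g


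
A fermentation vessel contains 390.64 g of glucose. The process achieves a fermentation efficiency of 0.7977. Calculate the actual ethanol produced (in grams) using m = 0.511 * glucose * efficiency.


Actual ethanol: m = 0.511 * 390.64 * 0.7977
m = 159.2345 g

159.2345 g


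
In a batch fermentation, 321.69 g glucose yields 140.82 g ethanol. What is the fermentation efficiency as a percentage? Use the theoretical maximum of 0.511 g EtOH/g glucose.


Fermentation efficiency = (actual / (0.511 * glucose)) * 100
= (140.82 / (0.511 * 321.69)) * 100
= 85.6655%

85.6655%


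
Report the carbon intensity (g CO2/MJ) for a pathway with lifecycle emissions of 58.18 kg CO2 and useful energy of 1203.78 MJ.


CI = CO2 * 1000 / E
= 58.18 * 1000 / 1203.78
= 48.3311 g CO2/MJ

48.3311 g CO2/MJ


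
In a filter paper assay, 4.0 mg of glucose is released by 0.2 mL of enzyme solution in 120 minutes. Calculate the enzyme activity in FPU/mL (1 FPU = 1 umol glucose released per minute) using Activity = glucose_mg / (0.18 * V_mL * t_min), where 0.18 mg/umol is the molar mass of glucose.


Activity = glucose_mg / (0.18 mg/umol * V_mL * t_min)
= 4.0 / (0.18 * 0.2 * 120)
= 0.9259 FPU/mL

0.9259 FPU/mL


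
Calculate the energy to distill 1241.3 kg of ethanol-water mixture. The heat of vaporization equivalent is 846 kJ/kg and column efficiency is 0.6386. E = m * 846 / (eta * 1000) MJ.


E = m * 846 / (eta * 1000)
= 1241.3 * 846 / (0.6386 * 1000)
= 1644.4407 MJ

1644.4407 MJ


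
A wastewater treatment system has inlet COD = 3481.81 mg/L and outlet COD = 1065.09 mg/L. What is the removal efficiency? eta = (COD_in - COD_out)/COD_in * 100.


eta = (COD_in - COD_out) / COD_in * 100
= (3481.81 - 1065.09) / 3481.81 * 100
= 69.4099%

69.4099%


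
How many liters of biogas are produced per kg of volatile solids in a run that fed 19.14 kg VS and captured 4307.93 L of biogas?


Y = V / VS
= 4307.93 / 19.14
= 225.0747 L/kg VS

225.0747 L/kg VS


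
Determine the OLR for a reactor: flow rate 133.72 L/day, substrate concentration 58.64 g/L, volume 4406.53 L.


OLR = Q * S / V
= 133.72 * 58.64 / 4406.53
= 1.7795 g/L/day

1.7795 g/L/day


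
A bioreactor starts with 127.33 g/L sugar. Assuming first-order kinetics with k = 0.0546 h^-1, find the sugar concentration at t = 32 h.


S = S0 * exp(-k * t)
S = 127.33 * exp(-0.0546 * 32)
S = 22.1887 g/L

22.1887 g/L


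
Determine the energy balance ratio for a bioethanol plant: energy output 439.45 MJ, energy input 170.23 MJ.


EROI = E_out / E_in
= 439.45 / 170.23
= 2.5815

2.5815


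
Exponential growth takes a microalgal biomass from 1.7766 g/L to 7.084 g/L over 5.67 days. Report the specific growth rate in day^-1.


mu = ln(X2/X1) / dt
= ln(7.084/1.7766) / 5.67
= 0.2439 per day

0.2439 per day


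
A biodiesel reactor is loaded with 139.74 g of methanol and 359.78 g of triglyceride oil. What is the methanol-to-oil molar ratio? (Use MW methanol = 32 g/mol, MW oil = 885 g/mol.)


Molar ratio = n_MeOH / n_oil = (MeOH/32) / (oil/885) = (MeOH * 885) / (32 * oil)
= (139.74 * 885) / (32 * 359.78)
= 10.7418

10.7418


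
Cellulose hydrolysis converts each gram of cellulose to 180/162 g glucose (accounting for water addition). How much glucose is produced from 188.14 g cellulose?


glucose = cellulose * 180/162
= 188.14 * 180/162
= 209.0444 g

209.0444 g


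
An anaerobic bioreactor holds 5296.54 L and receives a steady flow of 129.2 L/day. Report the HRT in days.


HRT = V / Q
= 5296.54 / 129.2
= 40.9949 days

40.9949 days


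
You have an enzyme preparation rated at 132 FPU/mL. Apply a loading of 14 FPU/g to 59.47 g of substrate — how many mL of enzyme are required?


V = dosage * m_sub / activity
V = 14 * 59.47 / 132
V = 6.3074 mL

6.3074 mL


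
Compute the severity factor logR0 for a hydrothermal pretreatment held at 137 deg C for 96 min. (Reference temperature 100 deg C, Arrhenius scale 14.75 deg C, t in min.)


logR0 = log10(t * exp((T - 100) / 14.75))
= log10(96 * exp((137 - 100) / 14.75))
= 3.0717

3.0717


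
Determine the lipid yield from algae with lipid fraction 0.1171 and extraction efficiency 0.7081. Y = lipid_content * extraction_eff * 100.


Y = lipid_content * extraction_eff * 100
= 0.1171 * 0.7081 * 100
= 8.2919%

8.2919%


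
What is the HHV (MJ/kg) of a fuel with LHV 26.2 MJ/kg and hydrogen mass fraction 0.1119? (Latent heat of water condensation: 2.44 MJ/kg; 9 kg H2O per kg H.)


HHV = LHV + H_frac * 9 * 2.44
= 26.2 + 0.1119 * 9 * 2.44
= 28.6573 MJ/kg

28.6573 MJ/kg


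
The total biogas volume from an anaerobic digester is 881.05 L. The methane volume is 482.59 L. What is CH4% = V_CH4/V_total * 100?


CH4% = V_CH4 / V_total * 100
= 482.59 / 881.05 * 100
= 54.7744%

54.7744%


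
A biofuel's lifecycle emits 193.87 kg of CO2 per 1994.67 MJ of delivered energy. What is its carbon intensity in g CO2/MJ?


CI = CO2 * 1000 / E
= 193.87 * 1000 / 1994.67
= 97.1940 g CO2/MJ

97.1940 g CO2/MJ


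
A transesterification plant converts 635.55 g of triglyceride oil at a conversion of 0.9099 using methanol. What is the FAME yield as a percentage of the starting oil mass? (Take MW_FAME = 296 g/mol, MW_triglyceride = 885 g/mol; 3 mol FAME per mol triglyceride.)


m_FAME = oil * conv * (3 * 296 / 885) = oil * conv * (888/885)
= 635.55 * 0.9099 * 888 / 885
= 580.2472 g
Y = m_FAME / oil * 100 = conv * (888/885) * 100
= 0.9099 * 888 / 885 * 100
= 91.30%

91.30%


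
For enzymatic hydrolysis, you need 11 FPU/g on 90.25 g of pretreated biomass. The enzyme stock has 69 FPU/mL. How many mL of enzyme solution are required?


V = dosage * m_sub / activity
V = 11 * 90.25 / 69
V = 14.3877 mL

14.3877 mL


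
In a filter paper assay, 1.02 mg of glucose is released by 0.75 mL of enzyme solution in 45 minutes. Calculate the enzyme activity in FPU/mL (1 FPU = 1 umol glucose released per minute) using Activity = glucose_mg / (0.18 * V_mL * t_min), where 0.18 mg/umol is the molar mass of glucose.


Activity = glucose_mg / (0.18 mg/umol * V_mL * t_min)
= 1.02 / (0.18 * 0.75 * 45)
= 0.1679 FPU/mL

0.1679 FPU/mL


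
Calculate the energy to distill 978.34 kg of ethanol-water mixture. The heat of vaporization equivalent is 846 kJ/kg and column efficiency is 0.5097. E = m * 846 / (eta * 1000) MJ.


E = m * 846 / (eta * 1000)
= 978.34 * 846 / (0.5097 * 1000)
= 1623.8486 MJ

1623.8486 MJ


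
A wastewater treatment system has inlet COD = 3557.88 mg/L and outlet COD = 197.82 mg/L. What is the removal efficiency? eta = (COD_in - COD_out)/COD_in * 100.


eta = (COD_in - COD_out) / COD_in * 100
= (3557.88 - 197.82) / 3557.88 * 100
= 94.4399%

94.4399%


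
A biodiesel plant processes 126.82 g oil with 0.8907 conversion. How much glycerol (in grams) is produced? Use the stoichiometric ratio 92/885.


glycerol = oil * conv * (92/885)
= 126.82 * 0.8907 * 92 / 885
= 11.7426 g

11.7426 g


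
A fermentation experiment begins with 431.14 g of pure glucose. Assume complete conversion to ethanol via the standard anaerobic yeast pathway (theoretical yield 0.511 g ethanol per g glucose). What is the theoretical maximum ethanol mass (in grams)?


Theoretical ethanol yield: m_EtOH = 0.511 * m_glucose
m_EtOH = 0.511 * 431.14 = 220.3125 g

220.3125 g


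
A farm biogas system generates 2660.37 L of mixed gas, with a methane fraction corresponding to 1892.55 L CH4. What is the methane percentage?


CH4% = V_CH4 / V_total * 100
= 1892.55 / 2660.37 * 100
= 71.1386%

71.1386%


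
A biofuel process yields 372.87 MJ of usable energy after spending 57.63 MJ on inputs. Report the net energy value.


NEV = E_out - E_in
= 372.87 - 57.63
= 315.2400 MJ

315.2400 MJ


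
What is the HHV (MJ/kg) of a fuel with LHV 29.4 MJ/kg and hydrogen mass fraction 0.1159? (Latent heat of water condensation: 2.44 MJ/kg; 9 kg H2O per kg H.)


HHV = LHV + H_frac * 9 * 2.44
= 29.4 + 0.1159 * 9 * 2.44
= 31.9452 MJ/kg

31.9452 MJ/kg


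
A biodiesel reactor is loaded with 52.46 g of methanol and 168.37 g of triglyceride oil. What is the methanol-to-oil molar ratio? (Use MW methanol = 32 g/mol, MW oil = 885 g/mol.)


Molar ratio = n_MeOH / n_oil = (MeOH/32) / (oil/885) = (MeOH * 885) / (32 * oil)
= (52.46 * 885) / (32 * 168.37)
= 8.6170

8.6170


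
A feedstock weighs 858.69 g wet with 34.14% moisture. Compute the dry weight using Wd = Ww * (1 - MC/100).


Wd = Ww * (1 - MC/100)
= 858.69 * (1 - 34.14/100)
= 565.5332 g

565.5332 g


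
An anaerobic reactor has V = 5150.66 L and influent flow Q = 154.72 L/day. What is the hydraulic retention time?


HRT = V / Q
= 5150.66 / 154.72
= 33.2902 days

33.2902 days


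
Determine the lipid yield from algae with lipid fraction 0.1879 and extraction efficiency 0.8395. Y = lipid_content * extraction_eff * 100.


Y = lipid_content * extraction_eff * 100
= 0.1879 * 0.8395 * 100
= 15.7742%

15.7742%


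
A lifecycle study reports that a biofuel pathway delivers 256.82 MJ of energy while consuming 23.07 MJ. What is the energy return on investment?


EROI = E_out / E_in
= 256.82 / 23.07
= 11.1322

11.1322


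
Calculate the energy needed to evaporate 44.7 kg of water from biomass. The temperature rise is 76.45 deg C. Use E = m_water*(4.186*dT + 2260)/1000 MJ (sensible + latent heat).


E = m_water * (4.186 * dT + 2260) / 1000
= 44.7 * (4.186 * 76.45 + 2260) / 1000
= 115.3269 MJ

115.3269 MJ


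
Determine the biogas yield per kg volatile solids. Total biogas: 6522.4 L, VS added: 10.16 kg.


Y = V / VS
= 6522.4 / 10.16
= 641.9685 L/kg VS

641.9685 L/kg VS


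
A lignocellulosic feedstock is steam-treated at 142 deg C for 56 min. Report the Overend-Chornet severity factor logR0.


logR0 = log10(t * exp((T - 100) / 14.75))
= log10(56 * exp((142 - 100) / 14.75))
= 2.9848

2.9848


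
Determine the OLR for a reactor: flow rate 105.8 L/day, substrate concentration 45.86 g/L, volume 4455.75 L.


OLR = Q * S / V
= 105.8 * 45.86 / 4455.75
= 1.0889 g/L/day

1.0889 g/L/day


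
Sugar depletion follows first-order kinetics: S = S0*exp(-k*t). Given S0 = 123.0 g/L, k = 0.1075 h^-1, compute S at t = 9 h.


S = S0 * exp(-k * t)
S = 123.0 * exp(-0.1075 * 9)
S = 46.7439 g/L

46.7439 g/L


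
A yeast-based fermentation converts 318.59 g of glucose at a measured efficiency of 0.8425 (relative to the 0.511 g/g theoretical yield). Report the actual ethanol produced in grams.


Actual ethanol: m = 0.511 * 318.59 * 0.8425
m = 137.1586 g

137.1586 g


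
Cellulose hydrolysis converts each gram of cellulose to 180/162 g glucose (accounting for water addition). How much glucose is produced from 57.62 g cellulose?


glucose = cellulose * 180/162
= 57.62 * 180/162
= 64.0222 g

64.0222 g


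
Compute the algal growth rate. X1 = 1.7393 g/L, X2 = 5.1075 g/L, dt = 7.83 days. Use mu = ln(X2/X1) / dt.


mu = ln(X2/X1) / dt
= ln(5.1075/1.7393) / 7.83
= 0.1376 per day

0.1376 per day


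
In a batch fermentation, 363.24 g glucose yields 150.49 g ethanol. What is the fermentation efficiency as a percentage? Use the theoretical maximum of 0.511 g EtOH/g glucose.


Fermentation efficiency = (actual / (0.511 * glucose)) * 100
= (150.49 / (0.511 * 363.24)) * 100
= 81.0761%

81.0761%


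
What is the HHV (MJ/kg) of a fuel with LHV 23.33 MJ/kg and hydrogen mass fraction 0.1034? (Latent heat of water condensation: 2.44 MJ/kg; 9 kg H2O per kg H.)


HHV = LHV + H_frac * 9 * 2.44
= 23.33 + 0.1034 * 9 * 2.44
= 25.6007 MJ/kg

25.6007 MJ/kg


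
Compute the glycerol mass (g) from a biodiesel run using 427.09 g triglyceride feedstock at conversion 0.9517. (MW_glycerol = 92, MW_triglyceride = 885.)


glycerol = oil * conv * (92/885)
= 427.09 * 0.9517 * 92 / 885
= 42.2536 g

42.2536 g


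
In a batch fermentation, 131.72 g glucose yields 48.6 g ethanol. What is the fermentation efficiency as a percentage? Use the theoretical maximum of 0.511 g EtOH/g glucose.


Fermentation efficiency = (actual / (0.511 * glucose)) * 100
= (48.6 / (0.511 * 131.72)) * 100
= 72.2044%

72.2044%


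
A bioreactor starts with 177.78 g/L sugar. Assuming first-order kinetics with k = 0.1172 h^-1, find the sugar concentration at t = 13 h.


S = S0 * exp(-k * t)
S = 177.78 * exp(-0.1172 * 13)
S = 38.7429 g/L

38.7429 g/L


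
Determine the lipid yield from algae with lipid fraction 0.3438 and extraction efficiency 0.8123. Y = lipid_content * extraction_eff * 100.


Y = lipid_content * extraction_eff * 100
= 0.3438 * 0.8123 * 100
= 27.9269%

27.9269%


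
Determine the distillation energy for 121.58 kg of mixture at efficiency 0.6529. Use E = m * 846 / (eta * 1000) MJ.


E = m * 846 / (eta * 1000)
= 121.58 * 846 / (0.6529 * 1000)
= 157.5382 MJ

157.5382 MJ


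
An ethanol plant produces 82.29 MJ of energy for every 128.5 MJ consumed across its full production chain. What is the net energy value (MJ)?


NEV = E_out - E_in
= 82.29 - 128.5
= -46.2100 MJ

-46.2100 MJ


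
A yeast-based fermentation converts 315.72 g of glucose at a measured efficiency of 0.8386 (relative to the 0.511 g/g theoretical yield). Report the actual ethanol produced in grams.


Actual ethanol: m = 0.511 * 315.72 * 0.8386
m = 135.2938 g

135.2938 g


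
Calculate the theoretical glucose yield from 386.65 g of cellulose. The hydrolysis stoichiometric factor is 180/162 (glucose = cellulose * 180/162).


glucose = cellulose * 180/162
= 386.65 * 180/162
= 429.6111 g

429.6111 g


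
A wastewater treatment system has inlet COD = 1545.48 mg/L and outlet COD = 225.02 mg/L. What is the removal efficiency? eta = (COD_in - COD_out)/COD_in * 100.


eta = (COD_in - COD_out) / COD_in * 100
= (1545.48 - 225.02) / 1545.48 * 100
= 85.4401%

85.4401%


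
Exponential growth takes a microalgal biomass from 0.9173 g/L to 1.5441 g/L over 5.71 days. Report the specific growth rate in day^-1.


mu = ln(X2/X1) / dt
= ln(1.5441/0.9173) / 5.71
= 0.0912 per day

0.0912 per day


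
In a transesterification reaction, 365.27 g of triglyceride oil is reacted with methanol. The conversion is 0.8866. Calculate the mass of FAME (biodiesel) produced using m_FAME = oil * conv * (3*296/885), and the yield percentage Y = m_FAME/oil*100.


m_FAME = oil * conv * (3 * 296 / 885) = oil * conv * (888/885)
= 365.27 * 0.8866 * 888 / 885
= 324.9462 g
Y = m_FAME / oil * 100 = conv * (888/885) * 100
= 0.8866 * 888 / 885 * 100
= 88.96%

324.9462 g FAME; Y = 88.96%


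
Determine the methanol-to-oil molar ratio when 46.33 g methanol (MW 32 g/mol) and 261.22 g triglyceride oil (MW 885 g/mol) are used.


Molar ratio = n_MeOH / n_oil = (MeOH/32) / (oil/885) = (MeOH * 885) / (32 * oil)
= (46.33 * 885) / (32 * 261.22)
= 4.9051

4.9051


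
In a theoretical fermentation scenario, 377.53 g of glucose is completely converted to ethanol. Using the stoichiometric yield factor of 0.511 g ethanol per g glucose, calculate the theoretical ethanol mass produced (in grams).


Theoretical ethanol yield: m_EtOH = 0.511 * m_glucose
m_EtOH = 0.511 * 377.53 = 192.9178 g

192.9178 g
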